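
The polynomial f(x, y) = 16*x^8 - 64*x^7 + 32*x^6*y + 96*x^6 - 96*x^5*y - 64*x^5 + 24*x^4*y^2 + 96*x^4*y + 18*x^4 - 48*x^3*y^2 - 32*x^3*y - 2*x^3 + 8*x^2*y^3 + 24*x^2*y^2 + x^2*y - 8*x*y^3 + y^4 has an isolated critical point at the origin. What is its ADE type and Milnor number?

The Hessian of f at 0 is [[0, 0], [0, 0]] with rank 0, so corank 2. A Groebner basis of the Jacobian ideal J(f) in C{x,y} is {x*y^2, x*y/8 + y^3, x^2 - x*y/2}; counting standard monomials gives mu = 5. Corank 2; j^3 = -x^2*(2*x - y) has shape L^2 M (L != M), so D-series; mu = 5 gives D_5.

Type D5, Milnor number mu = 5.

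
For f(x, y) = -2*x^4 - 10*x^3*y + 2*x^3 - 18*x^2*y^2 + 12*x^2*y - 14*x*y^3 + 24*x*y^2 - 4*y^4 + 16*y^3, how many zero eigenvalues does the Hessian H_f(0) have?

Hessian at 0 has rank 0.

2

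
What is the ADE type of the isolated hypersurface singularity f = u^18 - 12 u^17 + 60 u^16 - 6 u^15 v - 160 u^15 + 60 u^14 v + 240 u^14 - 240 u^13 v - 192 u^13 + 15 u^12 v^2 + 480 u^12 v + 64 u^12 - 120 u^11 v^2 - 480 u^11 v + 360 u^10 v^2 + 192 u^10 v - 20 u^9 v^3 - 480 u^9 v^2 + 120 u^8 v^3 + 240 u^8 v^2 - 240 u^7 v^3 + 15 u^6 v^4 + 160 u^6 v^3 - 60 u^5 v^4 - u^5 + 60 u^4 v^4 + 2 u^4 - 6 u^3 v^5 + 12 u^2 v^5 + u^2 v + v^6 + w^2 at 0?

D7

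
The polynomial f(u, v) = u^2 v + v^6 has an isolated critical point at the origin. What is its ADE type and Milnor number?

Type D_{7}, Milnor number mu = 7.

The Hessian of f at 0 is [[0, 0], [0, 0]] with rank 0, so corank 2. A Groebner basis of the Jacobian ideal J(f) in C{u,v} is {u^2/6 + v^5, u^3, u*v}; counting standard monomials gives mu = 7. Corank 2; j^3 = u^2*v has shape L^2 M (L != M), so D-series; mu = 7 gives D_7.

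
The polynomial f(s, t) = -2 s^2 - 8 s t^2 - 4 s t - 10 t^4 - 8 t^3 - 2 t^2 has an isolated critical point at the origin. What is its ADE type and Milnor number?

Type A_{3}, Milnor number mu = 3.

The Hessian of f at 0 has rank 1. Corank 1: A-series; mu = 3 gives A_3.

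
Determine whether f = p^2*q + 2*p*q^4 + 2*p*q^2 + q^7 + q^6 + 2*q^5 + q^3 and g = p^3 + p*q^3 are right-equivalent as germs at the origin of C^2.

No.

The Hessian of f at 0 has rank 0. Corank 2; j^3 = q*(p + q)^2 has shape L^2 M (L != M), so D-series; mu = 7 gives D_7. The Hessian of g at 0 has rank 0. Corank 2; j^3 = p^3 is a perfect cube, so E-series; the 4-jet and mu = 7 give E_7. f is D_7 but g is E_7, hence not right-equivalent.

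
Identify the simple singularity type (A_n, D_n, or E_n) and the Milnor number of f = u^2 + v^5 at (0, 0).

Type A4, Milnor number mu = 4.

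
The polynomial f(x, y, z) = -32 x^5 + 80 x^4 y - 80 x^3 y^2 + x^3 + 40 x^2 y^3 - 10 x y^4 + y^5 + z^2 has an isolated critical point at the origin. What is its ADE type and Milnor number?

The Hessian of f at 0 has rank 1. Corank 2; j^3 = x^3 is a perfect cube, so E-series; the 5-jet and mu = 8 give E_8.

Type E8, Milnor number mu = 8.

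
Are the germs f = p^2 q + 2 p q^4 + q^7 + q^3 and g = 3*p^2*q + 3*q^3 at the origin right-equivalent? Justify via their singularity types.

The Hessian of f at 0 has rank 0. Corank 2; j^3 = q*(p^2 + q^2) splits into three distinct lines over C (the quadratic factor has nonzero discriminant), so D_4. The Hessian of g at 0 has rank 0. Corank 2; j^3 = 3*q*(p^2 + q^2) splits into three distinct lines over C (the quadratic factor has nonzero discriminant), so D_4. Both have type D_4, hence right-equivalent.

Yes.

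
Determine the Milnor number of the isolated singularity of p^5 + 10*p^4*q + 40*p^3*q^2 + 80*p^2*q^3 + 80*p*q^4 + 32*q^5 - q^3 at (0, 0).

8

The Hessian of f at 0 is [[0, 0], [0, 0]] with rank 0, so corank 2. A Groebner basis of the Jacobian ideal J(f) in C{p,q} is {p^4 + 8*p^3*q, q^2}; counting standard monomials gives mu = 8. Corank 2; j^3 = -q^3 is a perfect cube, so E-series; the 5-jet and mu = 8 give E_8.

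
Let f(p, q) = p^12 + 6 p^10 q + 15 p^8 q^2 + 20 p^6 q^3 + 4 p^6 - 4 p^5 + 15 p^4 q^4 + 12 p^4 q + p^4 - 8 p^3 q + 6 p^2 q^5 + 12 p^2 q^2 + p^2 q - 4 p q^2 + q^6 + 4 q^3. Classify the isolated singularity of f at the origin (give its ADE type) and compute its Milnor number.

Type D_7, Milnor number mu = 7.

The Hessian of f at 0 has rank 0. Corank 2; j^3 = q*(p - 2*q)^2 has shape L^2 M (L != M), so D-series; mu = 7 gives D_7.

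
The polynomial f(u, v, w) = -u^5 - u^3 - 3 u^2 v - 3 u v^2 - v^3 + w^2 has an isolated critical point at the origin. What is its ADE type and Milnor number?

Type E_{8}, Milnor number mu = 8.

The Hessian of f at 0 has rank 1. Corank 2; j^3 = -(u + v)^3 is a perfect cube, so E-series; the 5-jet and mu = 8 give E_8.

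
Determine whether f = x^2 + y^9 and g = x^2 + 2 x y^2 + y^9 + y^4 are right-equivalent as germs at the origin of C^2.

Yes.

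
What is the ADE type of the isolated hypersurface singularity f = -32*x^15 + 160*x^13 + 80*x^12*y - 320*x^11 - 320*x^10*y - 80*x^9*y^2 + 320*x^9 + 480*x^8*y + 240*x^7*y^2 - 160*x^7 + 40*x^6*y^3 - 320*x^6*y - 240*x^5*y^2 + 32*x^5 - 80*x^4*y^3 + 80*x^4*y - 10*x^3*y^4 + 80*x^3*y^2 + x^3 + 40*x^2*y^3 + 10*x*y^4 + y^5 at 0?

E8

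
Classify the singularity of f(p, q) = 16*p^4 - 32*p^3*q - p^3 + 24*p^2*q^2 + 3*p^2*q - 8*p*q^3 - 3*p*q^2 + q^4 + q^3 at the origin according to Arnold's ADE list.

The Hessian of f at 0 has rank 0. Corank 2; j^3 = -(p - q)^3 is a perfect cube, so E-series; the 4-jet and mu = 6 give E_6.

E_{6}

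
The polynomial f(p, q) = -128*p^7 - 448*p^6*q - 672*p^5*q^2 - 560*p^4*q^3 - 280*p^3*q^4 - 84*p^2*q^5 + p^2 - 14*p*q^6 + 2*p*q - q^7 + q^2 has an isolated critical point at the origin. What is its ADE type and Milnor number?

The Hessian of f at 0 has rank 1. Corank 1: A-series; mu = 6 gives A_6.

Type A6, Milnor number mu = 6.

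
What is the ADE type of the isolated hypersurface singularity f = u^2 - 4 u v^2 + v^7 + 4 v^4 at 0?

A_{6}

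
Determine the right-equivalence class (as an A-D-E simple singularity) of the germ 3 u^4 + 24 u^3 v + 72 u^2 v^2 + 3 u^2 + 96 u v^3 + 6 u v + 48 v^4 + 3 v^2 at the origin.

A3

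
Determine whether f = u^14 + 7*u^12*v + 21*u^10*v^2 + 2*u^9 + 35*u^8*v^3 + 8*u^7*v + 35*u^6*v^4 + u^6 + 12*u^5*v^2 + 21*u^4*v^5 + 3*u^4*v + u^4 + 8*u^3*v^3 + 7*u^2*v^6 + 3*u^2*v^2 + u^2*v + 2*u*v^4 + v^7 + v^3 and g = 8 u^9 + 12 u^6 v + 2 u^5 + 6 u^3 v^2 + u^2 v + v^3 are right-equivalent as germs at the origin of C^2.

Yes.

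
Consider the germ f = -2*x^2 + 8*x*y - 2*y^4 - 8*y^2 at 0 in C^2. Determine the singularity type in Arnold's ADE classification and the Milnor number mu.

The Hessian of f at 0 has rank 1. Corank 1: A-series; mu = 3 gives A_3.

Type A_3, Milnor number mu = 3.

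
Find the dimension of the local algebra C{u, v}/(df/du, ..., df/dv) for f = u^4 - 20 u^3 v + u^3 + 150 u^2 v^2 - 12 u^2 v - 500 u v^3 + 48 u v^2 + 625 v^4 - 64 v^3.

The Hessian of f at 0 has rank 0. Corank 2; j^3 = (u - 4*v)^3 is a perfect cube, so E-series; the 4-jet and mu = 6 give E_6.

6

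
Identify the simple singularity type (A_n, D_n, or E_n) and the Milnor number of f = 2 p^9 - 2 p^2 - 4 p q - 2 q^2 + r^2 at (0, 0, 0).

Type A8, Milnor number mu = 8.

The Hessian of f at 0 is [[-4, -4, 0], [-4, -4, 0], [0, 0, 2]] with rank 2, so corank 1. A Groebner basis of the Jacobian ideal J(f) in C{p,q,r} is {q^8, p + q, r}; counting standard monomials gives mu = 8. Corank 1: A-series; mu = 8 gives A_8.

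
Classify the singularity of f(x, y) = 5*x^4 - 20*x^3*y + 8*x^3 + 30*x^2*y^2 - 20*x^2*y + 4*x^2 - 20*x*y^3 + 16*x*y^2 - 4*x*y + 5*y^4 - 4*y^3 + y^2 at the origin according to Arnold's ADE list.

A_3

The Hessian of f at 0 has rank 1. Corank 1: A-series; mu = 3 gives A_3.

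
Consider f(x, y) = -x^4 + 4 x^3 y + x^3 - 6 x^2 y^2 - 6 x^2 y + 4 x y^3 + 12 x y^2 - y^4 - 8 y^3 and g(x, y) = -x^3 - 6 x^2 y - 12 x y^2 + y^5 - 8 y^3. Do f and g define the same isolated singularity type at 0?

The Hessian of f at 0 has rank 0. Corank 2; j^3 = (x - 2*y)^3 is a perfect cube, so E-series; the 4-jet and mu = 6 give E_6. The Hessian of g at 0 has rank 0. Corank 2; j^3 = -(x + 2*y)^3 is a perfect cube, so E-series; the 5-jet and mu = 8 give E_8. f is E_6 but g is E_8, hence not right-equivalent.

No.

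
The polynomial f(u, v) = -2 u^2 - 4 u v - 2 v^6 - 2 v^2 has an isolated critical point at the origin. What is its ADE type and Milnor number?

Type A5, Milnor number mu = 5.

The Hessian of f at 0 has rank 1. Corank 1: A-series; mu = 5 gives A_5.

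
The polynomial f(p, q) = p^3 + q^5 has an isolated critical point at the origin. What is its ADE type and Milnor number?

The Hessian of f at 0 is [[0, 0], [0, 0]] with rank 0, so corank 2. A Groebner basis of the Jacobian ideal J(f) in C{p,q} is {q^4, p^2}; counting standard monomials gives mu = 8. Corank 2; j^3 = p^3 is a perfect cube, so E-series; the 5-jet and mu = 8 give E_8.

Type E_{8}, Milnor number mu = 8.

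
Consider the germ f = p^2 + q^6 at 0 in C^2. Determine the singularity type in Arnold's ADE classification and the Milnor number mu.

The Hessian of f at 0 is [[2, 0], [0, 0]] with rank 1, so corank 1. A Groebner basis of the Jacobian ideal J(f) in C{p,q} is {q^5, p}; counting standard monomials gives mu = 5. Corank 1: A-series; mu = 5 gives A_5.

Type A5, Milnor number mu = 5.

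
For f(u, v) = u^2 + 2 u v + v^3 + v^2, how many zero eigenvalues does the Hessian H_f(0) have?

Hessian at 0 has rank 1.

1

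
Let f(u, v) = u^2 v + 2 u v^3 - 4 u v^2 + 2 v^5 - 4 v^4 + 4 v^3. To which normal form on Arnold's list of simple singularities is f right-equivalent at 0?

The Hessian of f at 0 is [[0, 0], [0, 0]] with rank 0, so corank 2. A Groebner basis of the Jacobian ideal J(f) in C{u,v} is {u^3 - 3*u^2 + 20*u*v - 28*v^2, u^2*v - u^2 + 8*u*v - 12*v^2, -u^2/4 + u*v^2 + 3*u*v - 5*v^2, u*v + v^3 - 2*v^2}; counting standard monomials gives mu = 6. Corank 2; j^3 = v*(u - 2*v)^2 has shape L^2 M (L != M), so D-series; mu = 6 gives D_6.

D6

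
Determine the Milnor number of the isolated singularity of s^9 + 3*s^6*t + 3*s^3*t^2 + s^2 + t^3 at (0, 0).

2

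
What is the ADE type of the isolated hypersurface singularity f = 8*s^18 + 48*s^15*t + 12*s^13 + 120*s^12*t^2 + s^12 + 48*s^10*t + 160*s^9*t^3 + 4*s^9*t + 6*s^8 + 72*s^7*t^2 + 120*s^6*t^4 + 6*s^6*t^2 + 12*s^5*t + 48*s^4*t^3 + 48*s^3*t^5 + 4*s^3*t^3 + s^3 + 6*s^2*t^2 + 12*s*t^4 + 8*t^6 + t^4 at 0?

E_{6}

The Hessian of f at 0 is [[0, 0], [0, 0]] with rank 0, so corank 2. A Groebner basis of the Jacobian ideal J(f) in C{s,t} is {s^3, s^2*t, s^2/4 + s*t^2, t^3}; counting standard monomials gives mu = 6. Corank 2; j^3 = s^3 is a perfect cube, so E-series; the 4-jet and mu = 6 give E_6.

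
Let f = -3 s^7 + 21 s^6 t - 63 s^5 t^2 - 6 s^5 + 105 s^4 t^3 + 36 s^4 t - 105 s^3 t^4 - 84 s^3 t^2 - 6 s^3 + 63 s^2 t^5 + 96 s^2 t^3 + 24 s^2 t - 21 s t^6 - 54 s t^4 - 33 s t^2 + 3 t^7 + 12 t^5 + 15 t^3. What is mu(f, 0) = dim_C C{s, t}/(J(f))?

4

The Hessian of f at 0 has rank 0. Corank 2; j^3 = -3*(s - t)*(2*s^2 - 6*s*t + 5*t^2) splits into three distinct lines over C (the quadratic factor has nonzero discriminant), so D_4.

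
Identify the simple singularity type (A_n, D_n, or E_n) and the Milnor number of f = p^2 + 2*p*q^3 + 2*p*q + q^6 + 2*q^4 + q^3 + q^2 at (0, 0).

Type A_2, Milnor number mu = 2.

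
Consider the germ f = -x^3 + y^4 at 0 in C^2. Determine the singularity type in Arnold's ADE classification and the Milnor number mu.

Type E6, Milnor number mu = 6.

The Hessian of f at 0 has rank 0. Corank 2; j^3 = -x^3 is a perfect cube, so E-series; the 4-jet and mu = 6 give E_6.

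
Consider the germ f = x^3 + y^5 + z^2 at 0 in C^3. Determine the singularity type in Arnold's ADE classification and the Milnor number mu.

Type E_{8}, Milnor number mu = 8.

The Hessian of f at 0 has rank 1. Corank 2; j^3 = x^3 is a perfect cube, so E-series; the 5-jet and mu = 8 give E_8.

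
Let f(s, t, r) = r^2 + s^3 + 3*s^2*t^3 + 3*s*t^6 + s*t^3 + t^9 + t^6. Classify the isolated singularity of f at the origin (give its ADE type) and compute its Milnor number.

The Hessian of f at 0 has rank 1. Corank 2; j^3 = s^3 is a perfect cube, so E-series; the 4-jet and mu = 7 give E_7.

Type E_{7}, Milnor number mu = 7.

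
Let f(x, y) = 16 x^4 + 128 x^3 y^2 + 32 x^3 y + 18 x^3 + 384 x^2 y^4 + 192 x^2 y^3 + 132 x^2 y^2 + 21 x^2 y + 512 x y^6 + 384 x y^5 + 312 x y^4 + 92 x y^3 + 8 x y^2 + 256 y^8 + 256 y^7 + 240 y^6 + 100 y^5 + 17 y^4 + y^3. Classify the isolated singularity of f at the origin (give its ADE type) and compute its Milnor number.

Type D5, Milnor number mu = 5.

The Hessian of f at 0 has rank 0. Corank 2; j^3 = (2*x + y)*(3*x + y)^2 has shape L^2 M (L != M), so D-series; mu = 5 gives D_5.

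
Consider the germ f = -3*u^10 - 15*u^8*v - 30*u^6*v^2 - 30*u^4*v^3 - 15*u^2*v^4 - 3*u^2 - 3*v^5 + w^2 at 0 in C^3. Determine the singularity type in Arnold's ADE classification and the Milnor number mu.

The Hessian of f at 0 is [[-6, 0, 0], [0, 0, 0], [0, 0, 2]] with rank 2, so corank 1. A Groebner basis of the Jacobian ideal J(f) in C{u,v,w} is {v^4, u, w}; counting standard monomials gives mu = 4. Corank 1: A-series; mu = 4 gives A_4.

Type A4, Milnor number mu = 4.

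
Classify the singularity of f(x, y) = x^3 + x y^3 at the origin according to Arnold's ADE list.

E7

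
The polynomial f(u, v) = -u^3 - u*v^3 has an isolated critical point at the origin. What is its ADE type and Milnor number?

Type E_7, Milnor number mu = 7.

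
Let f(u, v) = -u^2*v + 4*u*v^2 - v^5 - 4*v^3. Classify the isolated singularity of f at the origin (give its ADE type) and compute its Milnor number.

The Hessian of f at 0 has rank 0. Corank 2; j^3 = -v*(u - 2*v)^2 has shape L^2 M (L != M), so D-series; mu = 6 gives D_6.

Type D_{6}, Milnor number mu = 6.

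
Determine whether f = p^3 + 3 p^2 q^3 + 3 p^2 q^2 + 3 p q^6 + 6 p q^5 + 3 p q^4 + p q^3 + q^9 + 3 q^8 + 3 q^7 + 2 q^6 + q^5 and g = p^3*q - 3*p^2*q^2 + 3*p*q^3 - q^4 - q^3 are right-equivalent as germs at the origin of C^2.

Yes.

The Hessian of f at 0 is [[0, 0], [0, 0]] with rank 0, so corank 2. A Groebner basis of the Jacobian ideal J(f) in C{p,q} is {-p^2 + q^4 - q^3/3, p^3, p^2*q + p^2/3 + q^3/9, p^2 + p*q^2 + q^3/3}; counting standard monomials gives mu = 7. Corank 2; j^3 = p^3 is a perfect cube, so E-series; the 4-jet and mu = 7 give E_7. The Hessian of g at 0 is [[0, 0], [0, 0]] with rank 0, so corank 2. A Groebner basis of the Jacobian ideal J(g) in C{p,q} is {p^3 - 3*p*q^2 - 3*q^2, p^2*q - 2*p*q^2, q^3}; counting standard monomials gives mu = 7. Corank 2; j^3 = -q^3 is a perfect cube, so E-series; the 4-jet and mu = 7 give E_7. Both have type E_7, hence right-equivalent.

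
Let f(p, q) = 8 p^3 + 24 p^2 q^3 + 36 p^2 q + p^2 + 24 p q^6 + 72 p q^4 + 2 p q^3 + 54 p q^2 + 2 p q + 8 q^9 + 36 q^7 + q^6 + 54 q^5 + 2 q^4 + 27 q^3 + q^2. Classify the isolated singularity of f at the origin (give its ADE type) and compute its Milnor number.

The Hessian of f at 0 has rank 1. Corank 1: A-series; mu = 2 gives A_2.

Type A_2, Milnor number mu = 2.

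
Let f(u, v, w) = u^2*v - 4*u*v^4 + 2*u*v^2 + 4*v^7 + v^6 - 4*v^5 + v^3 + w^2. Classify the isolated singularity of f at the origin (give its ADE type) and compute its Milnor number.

Type D7, Milnor number mu = 7.

The Hessian of f at 0 is [[0, 0, 0], [0, 0, 0], [0, 0, 2]] with rank 1, so corank 2. A Groebner basis of the Jacobian ideal J(f) in C{u,v,w} is {-u*v/2 + v^4 - v^2/2, u^3 + u^2 + 2*u*v + v^3 + v^2, u^2*v - 2*u^2/3 - 4*u*v/3 - v^3 - 2*v^2/3, u^2/3 + u*v^2 + 2*u*v/3 + v^3 + v^2/3, w}; counting standard monomials gives mu = 7. Corank 2; j^3 = v*(u + v)^2 has shape L^2 M (L != M), so D-series; mu = 7 gives D_7.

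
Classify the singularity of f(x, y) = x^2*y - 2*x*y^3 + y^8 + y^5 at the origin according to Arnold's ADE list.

D_9

The Hessian of f at 0 is [[0, 0], [0, 0]] with rank 0, so corank 2. A Groebner basis of the Jacobian ideal J(f) in C{x,y} is {x^4, x^3*y + x^2/8 - x*y^2/8, -x^3 + x^2*y^2, -x*y + y^3}; counting standard monomials gives mu = 9. Corank 2; j^3 = x^2*y has shape L^2 M (L != M), so D-series; mu = 9 gives D_9.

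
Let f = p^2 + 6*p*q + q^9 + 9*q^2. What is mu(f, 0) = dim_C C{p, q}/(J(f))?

8

The Hessian of f at 0 has rank 1. Corank 1: A-series; mu = 8 gives A_8.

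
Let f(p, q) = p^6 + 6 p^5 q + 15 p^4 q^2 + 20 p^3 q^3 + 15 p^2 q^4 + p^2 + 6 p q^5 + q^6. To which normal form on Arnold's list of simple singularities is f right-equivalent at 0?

A_{5}

The Hessian of f at 0 has rank 1. Corank 1: A-series; mu = 5 gives A_5.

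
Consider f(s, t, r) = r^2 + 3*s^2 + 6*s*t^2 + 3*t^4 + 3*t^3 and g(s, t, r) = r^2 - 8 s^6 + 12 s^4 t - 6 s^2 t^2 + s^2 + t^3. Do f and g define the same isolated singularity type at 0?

Yes.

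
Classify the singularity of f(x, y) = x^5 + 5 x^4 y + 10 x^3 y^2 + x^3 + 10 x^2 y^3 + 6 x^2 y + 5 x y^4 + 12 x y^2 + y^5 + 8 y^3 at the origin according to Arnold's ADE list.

E_{8}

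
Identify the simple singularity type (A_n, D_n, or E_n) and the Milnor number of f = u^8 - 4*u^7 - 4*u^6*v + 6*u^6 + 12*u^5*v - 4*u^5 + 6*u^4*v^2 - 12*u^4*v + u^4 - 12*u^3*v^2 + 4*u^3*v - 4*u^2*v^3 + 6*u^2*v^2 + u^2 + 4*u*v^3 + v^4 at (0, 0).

Type A_{3}, Milnor number mu = 3.

The Hessian of f at 0 has rank 1. Corank 1: A-series; mu = 3 gives A_3.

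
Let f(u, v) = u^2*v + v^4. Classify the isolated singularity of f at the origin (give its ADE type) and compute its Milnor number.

The Hessian of f at 0 has rank 0. Corank 2; j^3 = u^2*v has shape L^2 M (L != M), so D-series; mu = 5 gives D_5.

Type D_5, Milnor number mu = 5.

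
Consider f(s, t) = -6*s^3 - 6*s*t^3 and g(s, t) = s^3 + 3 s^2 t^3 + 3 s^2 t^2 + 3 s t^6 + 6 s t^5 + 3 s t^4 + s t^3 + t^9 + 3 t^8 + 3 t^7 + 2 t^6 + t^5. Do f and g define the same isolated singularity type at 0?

The Hessian of f at 0 is [[0, 0], [0, 0]] with rank 0, so corank 2. A Groebner basis of the Jacobian ideal J(f) in C{s,t} is {s^3, s*t^2, 3*s^2 + t^3}; counting standard monomials gives mu = 7. Corank 2; j^3 = -6*s^3 is a perfect cube, so E-series; the 4-jet and mu = 7 give E_7. The Hessian of g at 0 is [[0, 0], [0, 0]] with rank 0, so corank 2. A Groebner basis of the Jacobian ideal J(g) in C{s,t} is {-s^2 + t^4 - t^3/3, s^3, s^2*t + s^2/3 + t^3/9, s^2 + s*t^2 + t^3/3}; counting standard monomials gives mu = 7. Corank 2; j^3 = s^3 is a perfect cube, so E-series; the 4-jet and mu = 7 give E_7. Both have type E_7, hence right-equivalent.

Yes.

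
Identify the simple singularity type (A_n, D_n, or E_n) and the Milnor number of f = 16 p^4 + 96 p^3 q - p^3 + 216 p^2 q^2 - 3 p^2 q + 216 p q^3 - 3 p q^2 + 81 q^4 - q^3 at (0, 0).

Type E_{6}, Milnor number mu = 6.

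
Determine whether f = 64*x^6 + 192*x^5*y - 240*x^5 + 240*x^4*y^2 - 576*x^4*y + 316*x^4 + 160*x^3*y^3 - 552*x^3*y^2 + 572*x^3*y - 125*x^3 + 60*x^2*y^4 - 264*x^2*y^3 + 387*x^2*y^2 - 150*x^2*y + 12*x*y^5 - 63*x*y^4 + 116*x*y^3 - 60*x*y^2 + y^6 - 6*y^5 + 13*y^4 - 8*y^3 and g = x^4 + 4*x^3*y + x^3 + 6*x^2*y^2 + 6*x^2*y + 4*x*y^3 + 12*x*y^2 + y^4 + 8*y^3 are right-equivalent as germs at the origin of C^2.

The Hessian of f at 0 has rank 0. Corank 2; j^3 = -(5*x + 2*y)^3 is a perfect cube, so E-series; the 4-jet and mu = 6 give E_6. The Hessian of g at 0 has rank 0. Corank 2; j^3 = (x + 2*y)^3 is a perfect cube, so E-series; the 4-jet and mu = 6 give E_6. Both have type E_6, hence right-equivalent.

Yes.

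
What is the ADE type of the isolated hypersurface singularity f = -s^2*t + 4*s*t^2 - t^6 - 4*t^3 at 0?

D7

The Hessian of f at 0 is [[0, 0], [0, 0]] with rank 0, so corank 2. A Groebner basis of the Jacobian ideal J(f) in C{s,t} is {s^2/6 + t^5 - 2*t^2/3, s^3 - 8*t^3, s*t - 2*t^2}; counting standard monomials gives mu = 7. Corank 2; j^3 = -t*(s - 2*t)^2 has shape L^2 M (L != M), so D-series; mu = 7 gives D_7.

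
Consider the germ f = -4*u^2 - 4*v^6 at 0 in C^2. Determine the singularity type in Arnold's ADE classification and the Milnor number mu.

The Hessian of f at 0 has rank 1. Corank 1: A-series; mu = 5 gives A_5.

Type A_5, Milnor number mu = 5.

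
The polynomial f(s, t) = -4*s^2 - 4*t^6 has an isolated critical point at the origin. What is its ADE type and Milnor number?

Type A5, Milnor number mu = 5.

The Hessian of f at 0 is [[-8, 0], [0, 0]] with rank 1, so corank 1. A Groebner basis of the Jacobian ideal J(f) in C{s,t} is {t^5, s}; counting standard monomials gives mu = 5. Corank 1: A-series; mu = 5 gives A_5.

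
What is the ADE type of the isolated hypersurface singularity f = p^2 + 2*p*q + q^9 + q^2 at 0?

The Hessian of f at 0 is [[2, 2], [2, 2]] with rank 1, so corank 1. A Groebner basis of the Jacobian ideal J(f) in C{p,q} is {q^8, p + q}; counting standard monomials gives mu = 8. Corank 1: A-series; mu = 8 gives A_8.

A_{8}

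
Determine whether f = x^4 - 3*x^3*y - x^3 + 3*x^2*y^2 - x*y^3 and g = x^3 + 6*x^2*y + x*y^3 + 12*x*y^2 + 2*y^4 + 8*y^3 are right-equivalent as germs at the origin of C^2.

The Hessian of f at 0 has rank 0. Corank 2; j^3 = -x^3 is a perfect cube, so E-series; the 4-jet and mu = 7 give E_7. The Hessian of g at 0 has rank 0. Corank 2; j^3 = (x + 2*y)^3 is a perfect cube, so E-series; the 4-jet and mu = 7 give E_7. Both have type E_7, hence right-equivalent.

Yes.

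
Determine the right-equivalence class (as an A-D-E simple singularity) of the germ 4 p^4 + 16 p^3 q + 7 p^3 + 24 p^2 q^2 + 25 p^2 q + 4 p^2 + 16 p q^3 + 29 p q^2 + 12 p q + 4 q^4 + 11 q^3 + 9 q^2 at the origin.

A2

The Hessian of f at 0 has rank 1. Corank 1: A-series; mu = 2 gives A_2.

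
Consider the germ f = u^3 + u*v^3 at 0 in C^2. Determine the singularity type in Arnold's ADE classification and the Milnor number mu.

The Hessian of f at 0 is [[0, 0], [0, 0]] with rank 0, so corank 2. A Groebner basis of the Jacobian ideal J(f) in C{u,v} is {u^3, u*v^2, 3*u^2 + v^3}; counting standard monomials gives mu = 7. Corank 2; j^3 = u^3 is a perfect cube, so E-series; the 4-jet and mu = 7 give E_7.

Type E_{7}, Milnor number mu = 7.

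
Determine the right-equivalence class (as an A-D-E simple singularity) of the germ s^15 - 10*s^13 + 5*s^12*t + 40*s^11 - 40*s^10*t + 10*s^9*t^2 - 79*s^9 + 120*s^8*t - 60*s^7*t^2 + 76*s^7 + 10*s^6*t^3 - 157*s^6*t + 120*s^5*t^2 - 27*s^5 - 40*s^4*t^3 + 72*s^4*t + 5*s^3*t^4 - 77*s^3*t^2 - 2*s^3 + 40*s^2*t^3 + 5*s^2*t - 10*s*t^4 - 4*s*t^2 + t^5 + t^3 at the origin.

D6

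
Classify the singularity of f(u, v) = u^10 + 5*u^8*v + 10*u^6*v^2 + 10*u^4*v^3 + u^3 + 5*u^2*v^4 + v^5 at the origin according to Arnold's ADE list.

The Hessian of f at 0 is [[0, 0], [0, 0]] with rank 0, so corank 2. A Groebner basis of the Jacobian ideal J(f) in C{u,v} is {v^4, u^2}; counting standard monomials gives mu = 8. Corank 2; j^3 = u^3 is a perfect cube, so E-series; the 5-jet and mu = 8 give E_8.

E8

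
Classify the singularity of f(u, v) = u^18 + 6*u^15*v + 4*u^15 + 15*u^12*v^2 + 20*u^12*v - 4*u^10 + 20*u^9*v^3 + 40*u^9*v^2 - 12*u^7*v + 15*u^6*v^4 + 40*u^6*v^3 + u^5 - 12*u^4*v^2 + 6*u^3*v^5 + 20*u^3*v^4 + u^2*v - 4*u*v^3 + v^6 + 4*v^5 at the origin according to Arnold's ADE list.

D_{7}

The Hessian of f at 0 has rank 0. Corank 2; j^3 = u^2*v has shape L^2 M (L != M), so D-series; mu = 7 gives D_7.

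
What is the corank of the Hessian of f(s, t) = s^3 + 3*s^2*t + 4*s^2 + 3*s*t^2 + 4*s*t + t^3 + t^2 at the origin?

The Hessian at 0 is [[8, 4], [4, 2]] of rank 1; hence corank 1.

1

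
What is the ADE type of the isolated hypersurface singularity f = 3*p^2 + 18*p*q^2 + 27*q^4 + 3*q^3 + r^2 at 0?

The Hessian of f at 0 has rank 2. Corank 1: A-series; mu = 2 gives A_2.

A2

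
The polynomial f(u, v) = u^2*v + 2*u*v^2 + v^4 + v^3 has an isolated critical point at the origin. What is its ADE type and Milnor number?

The Hessian of f at 0 has rank 0. Corank 2; j^3 = v*(u + v)^2 has shape L^2 M (L != M), so D-series; mu = 5 gives D_5.

Type D_5, Milnor number mu = 5.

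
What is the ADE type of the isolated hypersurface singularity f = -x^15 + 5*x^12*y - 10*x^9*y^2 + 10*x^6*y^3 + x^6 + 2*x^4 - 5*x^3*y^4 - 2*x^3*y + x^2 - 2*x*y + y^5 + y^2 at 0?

A_4

The Hessian of f at 0 has rank 1. Corank 1: A-series; mu = 4 gives A_4.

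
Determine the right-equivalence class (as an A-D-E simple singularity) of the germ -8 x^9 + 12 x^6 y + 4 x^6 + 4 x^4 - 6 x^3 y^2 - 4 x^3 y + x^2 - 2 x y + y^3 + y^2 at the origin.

A_{2}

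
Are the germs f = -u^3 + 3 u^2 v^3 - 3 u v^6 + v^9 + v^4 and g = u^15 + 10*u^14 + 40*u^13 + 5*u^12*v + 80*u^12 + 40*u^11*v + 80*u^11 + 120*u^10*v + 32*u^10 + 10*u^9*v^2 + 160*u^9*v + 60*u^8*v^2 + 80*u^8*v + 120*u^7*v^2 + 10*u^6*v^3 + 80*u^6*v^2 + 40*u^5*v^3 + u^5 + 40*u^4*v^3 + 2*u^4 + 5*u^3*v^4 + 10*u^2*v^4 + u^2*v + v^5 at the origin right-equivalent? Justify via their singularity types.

The Hessian of f at 0 has rank 0. Corank 2; j^3 = -u^3 is a perfect cube, so E-series; the 4-jet and mu = 6 give E_6. The Hessian of g at 0 has rank 0. Corank 2; j^3 = u^2*v has shape L^2 M (L != M), so D-series; mu = 6 gives D_6. f is E_6 but g is D_6, hence not right-equivalent.

No.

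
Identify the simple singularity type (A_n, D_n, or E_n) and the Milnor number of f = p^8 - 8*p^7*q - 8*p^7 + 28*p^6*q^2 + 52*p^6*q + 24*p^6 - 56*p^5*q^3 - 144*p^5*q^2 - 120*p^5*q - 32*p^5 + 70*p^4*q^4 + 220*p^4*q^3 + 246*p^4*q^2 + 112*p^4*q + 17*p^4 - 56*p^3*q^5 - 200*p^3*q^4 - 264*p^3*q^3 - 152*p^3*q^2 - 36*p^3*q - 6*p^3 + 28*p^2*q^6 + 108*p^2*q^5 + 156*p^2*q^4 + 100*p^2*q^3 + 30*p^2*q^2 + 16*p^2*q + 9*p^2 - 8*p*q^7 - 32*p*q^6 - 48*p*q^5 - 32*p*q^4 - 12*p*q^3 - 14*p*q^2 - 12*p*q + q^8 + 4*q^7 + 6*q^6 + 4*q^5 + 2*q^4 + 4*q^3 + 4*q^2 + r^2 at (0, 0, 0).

Type A_{3}, Milnor number mu = 3.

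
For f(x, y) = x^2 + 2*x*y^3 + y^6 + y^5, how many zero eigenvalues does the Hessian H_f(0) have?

1

Hessian at 0 has rank 1.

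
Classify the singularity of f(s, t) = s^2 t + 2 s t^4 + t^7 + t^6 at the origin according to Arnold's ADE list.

D_7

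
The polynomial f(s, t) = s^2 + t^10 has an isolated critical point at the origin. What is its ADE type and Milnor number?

The Hessian of f at 0 has rank 1. Corank 1: A-series; mu = 9 gives A_9.

Type A_{9}, Milnor number mu = 9.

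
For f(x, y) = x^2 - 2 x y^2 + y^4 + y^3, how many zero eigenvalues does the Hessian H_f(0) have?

Hessian at 0 has rank 1.

1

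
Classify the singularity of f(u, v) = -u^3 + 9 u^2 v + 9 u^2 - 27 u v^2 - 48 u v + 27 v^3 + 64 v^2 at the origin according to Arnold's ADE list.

The Hessian of f at 0 is [[18, -48], [-48, 128]] with rank 1, so corank 1. A Groebner basis of the Jacobian ideal J(f) in C{u,v} is {v^2, u - 8*v/3}; counting standard monomials gives mu = 2. Corank 1: A-series; mu = 2 gives A_2.

A_2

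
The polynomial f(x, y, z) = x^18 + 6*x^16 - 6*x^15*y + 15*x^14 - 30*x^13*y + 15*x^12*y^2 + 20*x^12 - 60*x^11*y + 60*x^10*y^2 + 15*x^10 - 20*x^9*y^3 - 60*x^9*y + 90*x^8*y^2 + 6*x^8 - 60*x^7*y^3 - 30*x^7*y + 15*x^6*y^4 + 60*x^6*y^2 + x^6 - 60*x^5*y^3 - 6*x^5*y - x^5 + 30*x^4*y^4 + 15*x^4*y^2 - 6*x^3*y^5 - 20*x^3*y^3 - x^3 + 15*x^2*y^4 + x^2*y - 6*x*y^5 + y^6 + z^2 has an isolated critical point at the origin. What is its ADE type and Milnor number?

The Hessian of f at 0 has rank 1. Corank 2; j^3 = -x^2*(x - y) has shape L^2 M (L != M), so D-series; mu = 7 gives D_7.

Type D_7, Milnor number mu = 7.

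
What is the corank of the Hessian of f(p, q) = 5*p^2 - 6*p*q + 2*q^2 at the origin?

The Hessian at 0 is [[10, -6], [-6, 4]] of rank 2; hence corank 0.

0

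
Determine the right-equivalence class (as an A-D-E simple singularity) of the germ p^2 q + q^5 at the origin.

The Hessian of f at 0 has rank 0. Corank 2; j^3 = p^2*q has shape L^2 M (L != M), so D-series; mu = 6 gives D_6.

D_6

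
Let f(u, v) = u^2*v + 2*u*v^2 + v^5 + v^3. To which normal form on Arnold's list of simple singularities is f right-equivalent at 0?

D6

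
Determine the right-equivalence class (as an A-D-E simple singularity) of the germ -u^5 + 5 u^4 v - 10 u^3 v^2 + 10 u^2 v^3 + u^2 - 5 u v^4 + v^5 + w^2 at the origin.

The Hessian of f at 0 has rank 2. Corank 1: A-series; mu = 4 gives A_4.

A4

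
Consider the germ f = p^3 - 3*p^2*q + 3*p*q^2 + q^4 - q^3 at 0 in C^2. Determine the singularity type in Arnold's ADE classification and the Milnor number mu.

The Hessian of f at 0 has rank 0. Corank 2; j^3 = (p - q)^3 is a perfect cube, so E-series; the 4-jet and mu = 6 give E_6.

Type E_6, Milnor number mu = 6.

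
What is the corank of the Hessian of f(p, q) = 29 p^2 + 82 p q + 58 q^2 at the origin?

0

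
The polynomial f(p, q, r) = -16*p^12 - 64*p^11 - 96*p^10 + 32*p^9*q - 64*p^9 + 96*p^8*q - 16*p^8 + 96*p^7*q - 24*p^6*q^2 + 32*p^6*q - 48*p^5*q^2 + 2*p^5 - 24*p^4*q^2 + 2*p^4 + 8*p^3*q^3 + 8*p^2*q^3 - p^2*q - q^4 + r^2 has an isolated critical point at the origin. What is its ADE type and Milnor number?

Type D_5, Milnor number mu = 5.

The Hessian of f at 0 has rank 1. Corank 2; j^3 = -p^2*q has shape L^2 M (L != M), so D-series; mu = 5 gives D_5.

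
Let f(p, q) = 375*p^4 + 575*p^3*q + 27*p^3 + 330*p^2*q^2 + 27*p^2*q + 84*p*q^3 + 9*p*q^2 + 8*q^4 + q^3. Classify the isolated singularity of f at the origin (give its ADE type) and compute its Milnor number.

Type E7, Milnor number mu = 7.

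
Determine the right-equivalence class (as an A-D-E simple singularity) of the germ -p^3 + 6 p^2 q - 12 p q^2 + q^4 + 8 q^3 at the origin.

E6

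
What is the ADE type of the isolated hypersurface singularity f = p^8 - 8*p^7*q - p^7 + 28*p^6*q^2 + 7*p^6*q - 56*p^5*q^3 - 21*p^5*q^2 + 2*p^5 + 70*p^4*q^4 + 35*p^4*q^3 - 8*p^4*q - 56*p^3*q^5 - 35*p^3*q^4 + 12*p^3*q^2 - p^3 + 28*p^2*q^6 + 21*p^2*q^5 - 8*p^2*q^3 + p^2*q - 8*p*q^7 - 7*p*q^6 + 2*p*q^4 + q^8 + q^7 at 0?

D9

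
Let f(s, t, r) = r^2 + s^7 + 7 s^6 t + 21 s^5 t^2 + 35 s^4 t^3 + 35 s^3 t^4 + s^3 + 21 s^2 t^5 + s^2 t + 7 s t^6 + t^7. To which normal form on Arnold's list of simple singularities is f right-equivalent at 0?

D_8

The Hessian of f at 0 is [[0, 0, 0], [0, 0, 0], [0, 0, 2]] with rank 1, so corank 2. A Groebner basis of the Jacobian ideal J(f) in C{s,t,r} is {-s*t/7 + t^6, s*t^2, s^2 + s*t, r}; counting standard monomials gives mu = 8. Corank 2; j^3 = s^2*(s + t) has shape L^2 M (L != M), so D-series; mu = 8 gives D_8.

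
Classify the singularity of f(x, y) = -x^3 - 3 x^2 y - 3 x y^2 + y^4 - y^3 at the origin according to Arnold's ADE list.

The Hessian of f at 0 has rank 0. Corank 2; j^3 = -(x + y)^3 is a perfect cube, so E-series; the 4-jet and mu = 6 give E_6.

E_6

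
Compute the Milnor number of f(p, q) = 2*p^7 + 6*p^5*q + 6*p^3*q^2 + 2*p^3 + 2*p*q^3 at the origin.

The Hessian of f at 0 is [[0, 0], [0, 0]] with rank 0, so corank 2. A Groebner basis of the Jacobian ideal J(f) in C{p,q} is {p^3, p*q^2, 3*p^2 + q^3}; counting standard monomials gives mu = 7. Corank 2; j^3 = 2*p^3 is a perfect cube, so E-series; the 4-jet and mu = 7 give E_7.

7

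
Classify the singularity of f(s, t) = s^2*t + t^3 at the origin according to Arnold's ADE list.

D_4

The Hessian of f at 0 has rank 0. Corank 2; j^3 = t*(s^2 + t^2) splits into three distinct lines over C (the quadratic factor has nonzero discriminant), so D_4.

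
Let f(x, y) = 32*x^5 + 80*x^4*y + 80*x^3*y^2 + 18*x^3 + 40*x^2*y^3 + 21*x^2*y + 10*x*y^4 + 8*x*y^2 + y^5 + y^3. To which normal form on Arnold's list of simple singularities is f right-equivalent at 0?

D_{6}

The Hessian of f at 0 has rank 0. Corank 2; j^3 = (2*x + y)*(3*x + y)^2 has shape L^2 M (L != M), so D-series; mu = 6 gives D_6.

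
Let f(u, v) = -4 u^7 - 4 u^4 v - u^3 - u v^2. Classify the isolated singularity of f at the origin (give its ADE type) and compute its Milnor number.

Type D_4, Milnor number mu = 4.

The Hessian of f at 0 has rank 0. Corank 2; j^3 = -u*(u^2 + v^2) splits into three distinct lines over C (the quadratic factor has nonzero discriminant), so D_4.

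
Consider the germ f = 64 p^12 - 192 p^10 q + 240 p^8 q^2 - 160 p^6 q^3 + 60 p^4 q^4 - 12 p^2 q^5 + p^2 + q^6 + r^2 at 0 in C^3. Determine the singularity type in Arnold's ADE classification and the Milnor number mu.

Type A_{5}, Milnor number mu = 5.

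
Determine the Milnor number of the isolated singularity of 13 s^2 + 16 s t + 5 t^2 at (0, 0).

The Hessian of f at 0 has rank 2. Corank 0: nondegenerate Morse point, so A_1.

1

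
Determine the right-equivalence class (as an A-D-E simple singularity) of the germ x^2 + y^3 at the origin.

A2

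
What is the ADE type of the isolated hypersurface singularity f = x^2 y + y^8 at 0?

The Hessian of f at 0 is [[0, 0], [0, 0]] with rank 0, so corank 2. A Groebner basis of the Jacobian ideal J(f) in C{x,y} is {x^2/8 + y^7, x^3, x*y}; counting standard monomials gives mu = 9. Corank 2; j^3 = x^2*y has shape L^2 M (L != M), so D-series; mu = 9 gives D_9.

D_{9}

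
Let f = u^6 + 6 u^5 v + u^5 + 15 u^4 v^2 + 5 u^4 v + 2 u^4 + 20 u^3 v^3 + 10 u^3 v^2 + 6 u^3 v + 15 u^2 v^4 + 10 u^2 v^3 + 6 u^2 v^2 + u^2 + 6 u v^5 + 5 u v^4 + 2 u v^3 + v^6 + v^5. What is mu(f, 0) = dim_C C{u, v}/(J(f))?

4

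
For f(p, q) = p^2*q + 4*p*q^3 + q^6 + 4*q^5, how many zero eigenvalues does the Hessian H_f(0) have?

Hessian at 0 has rank 0.

2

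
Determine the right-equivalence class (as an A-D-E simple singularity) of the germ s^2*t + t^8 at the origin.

The Hessian of f at 0 is [[0, 0], [0, 0]] with rank 0, so corank 2. A Groebner basis of the Jacobian ideal J(f) in C{s,t} is {s^2/8 + t^7, s^3, s*t}; counting standard monomials gives mu = 9. Corank 2; j^3 = s^2*t has shape L^2 M (L != M), so D-series; mu = 9 gives D_9.

D9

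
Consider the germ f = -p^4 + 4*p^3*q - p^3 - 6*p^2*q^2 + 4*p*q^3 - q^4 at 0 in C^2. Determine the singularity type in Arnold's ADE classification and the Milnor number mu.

Type E_{6}, Milnor number mu = 6.

The Hessian of f at 0 has rank 0. Corank 2; j^3 = -p^3 is a perfect cube, so E-series; the 4-jet and mu = 6 give E_6.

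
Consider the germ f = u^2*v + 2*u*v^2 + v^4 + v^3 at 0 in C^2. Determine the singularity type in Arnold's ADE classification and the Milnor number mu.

The Hessian of f at 0 has rank 0. Corank 2; j^3 = v*(u + v)^2 has shape L^2 M (L != M), so D-series; mu = 5 gives D_5.

Type D5, Milnor number mu = 5.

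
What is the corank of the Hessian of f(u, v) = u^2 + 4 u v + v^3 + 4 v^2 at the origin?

1

Hessian at 0 has rank 1.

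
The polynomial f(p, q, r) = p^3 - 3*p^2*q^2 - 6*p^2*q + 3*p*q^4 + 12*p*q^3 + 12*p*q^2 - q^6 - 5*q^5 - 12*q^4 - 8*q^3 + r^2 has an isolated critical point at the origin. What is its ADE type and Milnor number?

The Hessian of f at 0 is [[0, 0, 0], [0, 0, 0], [0, 0, 2]] with rank 1, so corank 2. A Groebner basis of the Jacobian ideal J(f) in C{p,q,r} is {q^4, p^3 - 6*p^2*q + 6*p^2 - 24*p*q + 16*q^3 + 24*q^2, -p^2/2 + p*q^2 + 2*p*q - 2*q^3 - 2*q^2, r}; counting standard monomials gives mu = 8. Corank 2; j^3 = (p - 2*q)^3 is a perfect cube, so E-series; the 5-jet and mu = 8 give E_8.

Type E_{8}, Milnor number mu = 8.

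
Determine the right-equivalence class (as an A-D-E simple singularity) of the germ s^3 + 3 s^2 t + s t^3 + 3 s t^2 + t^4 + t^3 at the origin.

The Hessian of f at 0 is [[0, 0], [0, 0]] with rank 0, so corank 2. A Groebner basis of the Jacobian ideal J(f) in C{s,t} is {s^3 + 3*s^2*t + 6*s^2 + 12*s*t + 6*t^2, -3*s^2 + s*t^2 - 6*s*t - 3*t^2, 3*s^2 + 6*s*t + t^3 + 3*t^2}; counting standard monomials gives mu = 7. Corank 2; j^3 = (s + t)^3 is a perfect cube, so E-series; the 4-jet and mu = 7 give E_7.

E7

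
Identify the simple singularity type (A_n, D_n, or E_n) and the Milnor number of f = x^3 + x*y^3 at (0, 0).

Type E_{7}, Milnor number mu = 7.

The Hessian of f at 0 is [[0, 0], [0, 0]] with rank 0, so corank 2. A Groebner basis of the Jacobian ideal J(f) in C{x,y} is {x^3, x*y^2, 3*x^2 + y^3}; counting standard monomials gives mu = 7. Corank 2; j^3 = x^3 is a perfect cube, so E-series; the 4-jet and mu = 7 give E_7.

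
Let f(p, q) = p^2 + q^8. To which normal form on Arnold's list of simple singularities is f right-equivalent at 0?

A7

The Hessian of f at 0 is [[2, 0], [0, 0]] with rank 1, so corank 1. A Groebner basis of the Jacobian ideal J(f) in C{p,q} is {q^7, p}; counting standard monomials gives mu = 7. Corank 1: A-series; mu = 7 gives A_7.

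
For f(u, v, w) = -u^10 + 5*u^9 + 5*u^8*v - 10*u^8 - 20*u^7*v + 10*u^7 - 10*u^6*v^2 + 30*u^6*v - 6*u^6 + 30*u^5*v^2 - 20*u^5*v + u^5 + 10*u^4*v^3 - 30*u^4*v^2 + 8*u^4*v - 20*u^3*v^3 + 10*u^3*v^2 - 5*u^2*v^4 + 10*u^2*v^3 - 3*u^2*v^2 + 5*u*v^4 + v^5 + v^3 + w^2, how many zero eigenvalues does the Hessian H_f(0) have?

2

Hessian at 0 has rank 1.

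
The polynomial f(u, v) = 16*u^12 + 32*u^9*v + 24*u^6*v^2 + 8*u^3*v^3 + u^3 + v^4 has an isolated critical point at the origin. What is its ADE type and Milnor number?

The Hessian of f at 0 has rank 0. Corank 2; j^3 = u^3 is a perfect cube, so E-series; the 4-jet and mu = 6 give E_6.

Type E_{6}, Milnor number mu = 6.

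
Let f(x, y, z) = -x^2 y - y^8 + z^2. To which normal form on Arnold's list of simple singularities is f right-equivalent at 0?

The Hessian of f at 0 is [[0, 0, 0], [0, 0, 0], [0, 0, 2]] with rank 1, so corank 2. A Groebner basis of the Jacobian ideal J(f) in C{x,y,z} is {x^2/8 + y^7, x^3, x*y, z}; counting standard monomials gives mu = 9. Corank 2; j^3 = -x^2*y has shape L^2 M (L != M), so D-series; mu = 9 gives D_9.

D_9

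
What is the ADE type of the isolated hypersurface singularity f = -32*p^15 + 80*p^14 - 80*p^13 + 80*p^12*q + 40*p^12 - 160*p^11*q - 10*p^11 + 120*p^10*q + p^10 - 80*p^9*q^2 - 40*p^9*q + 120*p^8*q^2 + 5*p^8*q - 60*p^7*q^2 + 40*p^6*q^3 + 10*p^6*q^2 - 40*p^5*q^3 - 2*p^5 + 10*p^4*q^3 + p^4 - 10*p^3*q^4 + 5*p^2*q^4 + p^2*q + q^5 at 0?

D_6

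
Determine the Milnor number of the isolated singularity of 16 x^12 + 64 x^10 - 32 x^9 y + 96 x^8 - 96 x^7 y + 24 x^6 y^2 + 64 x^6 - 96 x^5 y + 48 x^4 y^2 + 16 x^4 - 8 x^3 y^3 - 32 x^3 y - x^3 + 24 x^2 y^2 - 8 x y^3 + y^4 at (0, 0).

The Hessian of f at 0 has rank 0. Corank 2; j^3 = -x^3 is a perfect cube, so E-series; the 4-jet and mu = 6 give E_6.

6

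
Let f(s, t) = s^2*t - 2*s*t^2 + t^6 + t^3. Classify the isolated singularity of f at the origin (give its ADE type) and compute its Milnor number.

Type D7, Milnor number mu = 7.

The Hessian of f at 0 has rank 0. Corank 2; j^3 = t*(s - t)^2 has shape L^2 M (L != M), so D-series; mu = 7 gives D_7.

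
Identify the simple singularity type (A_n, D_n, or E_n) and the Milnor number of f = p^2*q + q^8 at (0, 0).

Type D_9, Milnor number mu = 9.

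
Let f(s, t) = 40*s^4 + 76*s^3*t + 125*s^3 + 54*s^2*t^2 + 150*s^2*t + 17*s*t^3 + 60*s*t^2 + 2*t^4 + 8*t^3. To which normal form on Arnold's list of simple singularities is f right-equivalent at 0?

The Hessian of f at 0 is [[0, 0], [0, 0]] with rank 0, so corank 2. A Groebner basis of the Jacobian ideal J(f) in C{s,t} is {1171875*s^2/4 + 234375*s*t + t^4 + 125*t^3/4 + 46875*t^2, s^3 + 675*s^2/2 + 270*s*t + t^3/10 + 54*t^2, s^2*t - 2125*s^2/4 - 425*s*t - 13*t^3/60 - 85*t^2, 625*s^2 + s*t^2 + 500*s*t + 7*t^3/15 + 100*t^2}; counting standard monomials gives mu = 7. Corank 2; j^3 = (5*s + 2*t)^3 is a perfect cube, so E-series; the 4-jet and mu = 7 give E_7.

E_{7}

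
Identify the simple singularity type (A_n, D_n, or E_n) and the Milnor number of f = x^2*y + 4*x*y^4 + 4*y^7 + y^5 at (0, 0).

Type D_6, Milnor number mu = 6.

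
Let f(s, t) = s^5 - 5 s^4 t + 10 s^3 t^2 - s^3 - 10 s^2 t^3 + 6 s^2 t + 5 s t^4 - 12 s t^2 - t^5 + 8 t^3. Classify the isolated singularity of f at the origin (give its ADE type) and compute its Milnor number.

The Hessian of f at 0 has rank 0. Corank 2; j^3 = -(s - 2*t)^3 is a perfect cube, so E-series; the 5-jet and mu = 8 give E_8.

Type E8, Milnor number mu = 8.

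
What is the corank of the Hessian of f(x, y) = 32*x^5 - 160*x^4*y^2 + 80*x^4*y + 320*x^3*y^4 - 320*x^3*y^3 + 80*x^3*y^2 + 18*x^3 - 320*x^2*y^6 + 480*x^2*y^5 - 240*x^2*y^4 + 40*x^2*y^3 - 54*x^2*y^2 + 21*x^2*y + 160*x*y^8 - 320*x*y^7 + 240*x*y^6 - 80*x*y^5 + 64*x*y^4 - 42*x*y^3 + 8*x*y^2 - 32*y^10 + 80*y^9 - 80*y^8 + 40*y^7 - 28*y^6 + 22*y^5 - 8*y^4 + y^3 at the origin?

2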